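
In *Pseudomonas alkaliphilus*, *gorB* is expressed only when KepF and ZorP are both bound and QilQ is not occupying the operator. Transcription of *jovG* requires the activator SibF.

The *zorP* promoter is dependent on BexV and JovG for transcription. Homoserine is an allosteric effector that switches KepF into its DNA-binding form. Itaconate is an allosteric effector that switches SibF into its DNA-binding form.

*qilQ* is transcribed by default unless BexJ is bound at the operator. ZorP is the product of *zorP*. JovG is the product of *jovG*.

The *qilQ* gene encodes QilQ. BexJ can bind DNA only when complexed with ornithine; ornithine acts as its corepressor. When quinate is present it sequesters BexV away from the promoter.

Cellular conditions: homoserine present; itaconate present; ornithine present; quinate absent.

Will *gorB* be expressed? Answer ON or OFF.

ON

Ornithine is present, so BexJ is active.
With repressor BexJ bound, *qilQ* is not transcribed.
So QilQ is not produced.
Homoserine is present, so KepF is active.
Quinate is absent, so BexV is active.
Itaconate is present, so SibF is active.
No repressor is bound and SibF is active, so *jovG* is transcribed.
So JovG is produced and active.
No repressor is bound and BexV and JovG are active, so *zorP* is transcribed.
So ZorP is produced and active.
No repressor is bound and KepF and ZorP are active, so *gorB* is transcribed.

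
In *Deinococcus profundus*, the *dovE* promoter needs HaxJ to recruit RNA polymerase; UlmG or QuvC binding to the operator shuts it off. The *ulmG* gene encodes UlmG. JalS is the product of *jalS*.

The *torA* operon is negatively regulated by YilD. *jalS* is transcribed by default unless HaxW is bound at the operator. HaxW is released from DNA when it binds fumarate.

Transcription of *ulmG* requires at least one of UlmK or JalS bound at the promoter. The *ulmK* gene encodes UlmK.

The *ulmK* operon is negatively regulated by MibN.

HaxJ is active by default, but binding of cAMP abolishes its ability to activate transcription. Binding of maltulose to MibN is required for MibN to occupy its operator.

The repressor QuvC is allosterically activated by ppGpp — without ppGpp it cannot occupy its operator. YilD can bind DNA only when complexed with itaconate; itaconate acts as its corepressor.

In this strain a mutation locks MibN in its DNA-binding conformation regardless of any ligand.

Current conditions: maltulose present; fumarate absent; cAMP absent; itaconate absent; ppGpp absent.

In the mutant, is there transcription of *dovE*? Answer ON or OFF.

MibN is constitutively active in this strain.
With repressor MibN bound, *ulmK* is not transcribed.
So UlmK is not produced.
Fumarate is absent, so HaxW is active.
With repressor HaxW bound, *jalS* is not transcribed.
So JalS is not produced.
No activator is available at the *ulmG* promoter, so *ulmG* is not transcribed.
So UlmG is not produced.
cAMP is absent, so HaxJ is active.
ppGpp is absent, so QuvC is inactive.
No repressor is bound and HaxJ is active, so *dovE* is transcribed.

ON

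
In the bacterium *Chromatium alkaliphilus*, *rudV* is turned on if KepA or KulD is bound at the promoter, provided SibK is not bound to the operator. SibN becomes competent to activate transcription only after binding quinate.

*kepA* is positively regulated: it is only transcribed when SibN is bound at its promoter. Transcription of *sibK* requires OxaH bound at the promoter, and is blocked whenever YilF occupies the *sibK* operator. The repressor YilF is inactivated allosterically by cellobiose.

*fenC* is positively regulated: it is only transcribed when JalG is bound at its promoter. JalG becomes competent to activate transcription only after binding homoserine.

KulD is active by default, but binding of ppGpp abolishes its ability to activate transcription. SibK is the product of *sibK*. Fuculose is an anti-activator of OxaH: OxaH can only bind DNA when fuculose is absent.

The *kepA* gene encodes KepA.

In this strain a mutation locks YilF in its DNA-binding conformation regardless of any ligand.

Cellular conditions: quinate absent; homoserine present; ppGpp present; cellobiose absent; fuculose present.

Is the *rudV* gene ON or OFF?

YilF is constitutively active in this strain.
Fuculose is present, so OxaH is inactive.
With repressor YilF bound, *sibK* is not transcribed.
So SibK is not produced.
Quinate is absent, so SibN is inactive.
Required activator SibN is absent, so *kepA* is not transcribed.
So KepA is not produced.
ppGpp is present, so KulD is inactive.
No activator is available at the *rudV* promoter, so *rudV* is not transcribed.

OFF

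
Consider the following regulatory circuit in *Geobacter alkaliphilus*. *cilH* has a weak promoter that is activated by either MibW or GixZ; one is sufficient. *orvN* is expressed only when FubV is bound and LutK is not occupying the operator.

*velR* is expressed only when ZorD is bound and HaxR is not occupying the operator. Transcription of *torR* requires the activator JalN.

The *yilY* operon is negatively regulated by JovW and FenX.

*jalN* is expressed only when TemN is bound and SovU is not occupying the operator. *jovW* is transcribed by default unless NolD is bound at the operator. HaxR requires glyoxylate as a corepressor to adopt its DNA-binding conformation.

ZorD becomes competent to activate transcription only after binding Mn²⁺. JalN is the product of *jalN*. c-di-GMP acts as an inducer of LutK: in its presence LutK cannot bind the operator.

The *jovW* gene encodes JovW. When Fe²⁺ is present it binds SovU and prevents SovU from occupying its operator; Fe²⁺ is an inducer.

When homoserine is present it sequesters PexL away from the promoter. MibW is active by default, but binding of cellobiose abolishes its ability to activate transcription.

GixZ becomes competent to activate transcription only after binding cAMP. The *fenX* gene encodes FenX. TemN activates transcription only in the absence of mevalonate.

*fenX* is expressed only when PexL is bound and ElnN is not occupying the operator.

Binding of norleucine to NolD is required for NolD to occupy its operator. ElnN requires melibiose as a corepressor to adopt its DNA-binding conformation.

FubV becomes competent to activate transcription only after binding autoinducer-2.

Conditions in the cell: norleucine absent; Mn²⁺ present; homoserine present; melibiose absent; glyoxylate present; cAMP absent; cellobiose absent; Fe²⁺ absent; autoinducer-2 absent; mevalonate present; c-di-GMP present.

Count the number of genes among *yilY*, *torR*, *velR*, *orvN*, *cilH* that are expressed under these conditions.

Norleucine is absent, so NolD is inactive.
With no repressor bound, *jovW* is transcribed.
So JovW is produced and active.
Melibiose is absent, so ElnN is inactive.
Homoserine is present, so PexL is inactive.
Required activator PexL is absent, so *fenX* is not transcribed.
So FenX is not produced.
With repressor JovW bound, *yilY* is not transcribed.
→ *yilY* is OFF.
Mevalonate is present, so TemN is inactive.
Fe²⁺ is absent, so SovU is active.
With repressor SovU bound, *jalN* is not transcribed.
So JalN is not produced.
Required activator JalN is absent, so *torR* is not transcribed.
→ *torR* is OFF.
Glyoxylate is present, so HaxR is active.
Mn²⁺ is present, so ZorD is active.
With repressor HaxR bound, *velR* is not transcribed.
→ *velR* is OFF.
Autoinducer-2 is absent, so FubV is inactive.
c-di-GMP is present, so LutK is inactive.
Required activator FubV is absent, so *orvN* is not transcribed.
→ *orvN* is OFF.
Cellobiose is absent, so MibW is active.
cAMP is absent, so GixZ is inactive.
Activator MibW is present, so *cilH* is transcribed.
→ *cilH* is ON.
1 of the 5 genes is transcribed.

1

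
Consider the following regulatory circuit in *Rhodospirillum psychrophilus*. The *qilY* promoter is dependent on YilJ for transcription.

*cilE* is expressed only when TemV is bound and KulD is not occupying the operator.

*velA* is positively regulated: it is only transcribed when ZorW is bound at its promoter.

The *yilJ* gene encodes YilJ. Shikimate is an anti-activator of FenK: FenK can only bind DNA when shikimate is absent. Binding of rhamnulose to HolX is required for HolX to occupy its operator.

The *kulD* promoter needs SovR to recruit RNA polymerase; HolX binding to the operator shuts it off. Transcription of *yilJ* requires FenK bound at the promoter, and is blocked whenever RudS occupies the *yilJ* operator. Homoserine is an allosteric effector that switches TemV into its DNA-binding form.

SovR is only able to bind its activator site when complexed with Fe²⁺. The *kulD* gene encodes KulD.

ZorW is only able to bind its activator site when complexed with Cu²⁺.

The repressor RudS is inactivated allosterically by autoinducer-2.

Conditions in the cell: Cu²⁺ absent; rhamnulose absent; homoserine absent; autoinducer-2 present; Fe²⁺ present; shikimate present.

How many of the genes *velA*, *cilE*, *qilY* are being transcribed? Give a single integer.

Cu²⁺ is absent, so ZorW is inactive.
Required activator ZorW is absent, so *velA* is not transcribed.
→ *velA* is OFF.
Homoserine is absent, so TemV is inactive.
Fe²⁺ is present, so SovR is active.
Rhamnulose is absent, so HolX is inactive.
No repressor is bound and SovR is active, so *kulD* is transcribed.
So KulD is produced and active.
With repressor KulD bound, *cilE* is not transcribed.
→ *cilE* is OFF.
Shikimate is present, so FenK is inactive.
Autoinducer-2 is present, so RudS is inactive.
Required activator FenK is absent, so *yilJ* is not transcribed.
So YilJ is not produced.
Required activator YilJ is absent, so *qilY* is not transcribed.
→ *qilY* is OFF.
0 of the 3 genes are transcribed.

0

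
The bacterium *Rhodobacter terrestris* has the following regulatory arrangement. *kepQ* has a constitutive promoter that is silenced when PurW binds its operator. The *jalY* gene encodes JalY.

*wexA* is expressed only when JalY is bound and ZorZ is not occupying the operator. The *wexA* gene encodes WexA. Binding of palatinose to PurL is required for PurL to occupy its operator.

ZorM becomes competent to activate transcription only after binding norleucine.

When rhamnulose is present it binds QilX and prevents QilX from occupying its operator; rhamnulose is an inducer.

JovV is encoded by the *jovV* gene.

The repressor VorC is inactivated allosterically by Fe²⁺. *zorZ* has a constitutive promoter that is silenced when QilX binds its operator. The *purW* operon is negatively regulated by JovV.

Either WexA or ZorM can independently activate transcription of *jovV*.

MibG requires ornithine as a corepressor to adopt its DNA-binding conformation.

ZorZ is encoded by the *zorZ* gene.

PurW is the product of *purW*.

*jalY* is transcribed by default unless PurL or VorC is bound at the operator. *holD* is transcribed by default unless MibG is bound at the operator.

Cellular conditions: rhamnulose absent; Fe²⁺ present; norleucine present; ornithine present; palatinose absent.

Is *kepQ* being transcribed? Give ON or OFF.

ON

Palatinose is absent, so PurL is inactive.
Fe²⁺ is present, so VorC is inactive.
With no repressor bound, *jalY* is transcribed.
So JalY is produced and active.
Rhamnulose is absent, so QilX is active.
With repressor QilX bound, *zorZ* is not transcribed.
So ZorZ is not produced.
No repressor is bound and JalY is active, so *wexA* is transcribed.
So WexA is produced and active.
Norleucine is present, so ZorM is active.
Activator WexA is present, so *jovV* is transcribed.
So JovV is produced and active.
With repressor JovV bound, *purW* is not transcribed.
So PurW is not produced.
With no repressor bound, *kepQ* is transcribed.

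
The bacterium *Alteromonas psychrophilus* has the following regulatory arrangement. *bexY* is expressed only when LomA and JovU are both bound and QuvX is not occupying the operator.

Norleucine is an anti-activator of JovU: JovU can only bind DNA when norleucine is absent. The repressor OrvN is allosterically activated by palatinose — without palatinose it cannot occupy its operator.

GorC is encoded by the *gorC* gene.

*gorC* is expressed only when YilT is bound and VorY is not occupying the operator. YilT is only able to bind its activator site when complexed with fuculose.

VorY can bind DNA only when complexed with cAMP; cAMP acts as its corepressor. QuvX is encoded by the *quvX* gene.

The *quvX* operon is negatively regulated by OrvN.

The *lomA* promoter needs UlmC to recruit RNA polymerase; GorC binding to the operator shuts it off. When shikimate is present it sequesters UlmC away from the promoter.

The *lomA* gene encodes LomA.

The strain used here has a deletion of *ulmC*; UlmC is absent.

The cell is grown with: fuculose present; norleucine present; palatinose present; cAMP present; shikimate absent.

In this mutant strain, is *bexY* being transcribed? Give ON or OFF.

UlmC is non-functional in this strain, so it has no effect.
cAMP is present, so VorY is active.
Fuculose is present, so YilT is active.
With repressor VorY bound, *gorC* is not transcribed.
So GorC is not produced.
Required activator UlmC is absent, so *lomA* is not transcribed.
So LomA is not produced.
Palatinose is present, so OrvN is active.
With repressor OrvN bound, *quvX* is not transcribed.
So QuvX is not produced.
Norleucine is present, so JovU is inactive.
Required activator LomA is absent, so *bexY* is not transcribed.

OFF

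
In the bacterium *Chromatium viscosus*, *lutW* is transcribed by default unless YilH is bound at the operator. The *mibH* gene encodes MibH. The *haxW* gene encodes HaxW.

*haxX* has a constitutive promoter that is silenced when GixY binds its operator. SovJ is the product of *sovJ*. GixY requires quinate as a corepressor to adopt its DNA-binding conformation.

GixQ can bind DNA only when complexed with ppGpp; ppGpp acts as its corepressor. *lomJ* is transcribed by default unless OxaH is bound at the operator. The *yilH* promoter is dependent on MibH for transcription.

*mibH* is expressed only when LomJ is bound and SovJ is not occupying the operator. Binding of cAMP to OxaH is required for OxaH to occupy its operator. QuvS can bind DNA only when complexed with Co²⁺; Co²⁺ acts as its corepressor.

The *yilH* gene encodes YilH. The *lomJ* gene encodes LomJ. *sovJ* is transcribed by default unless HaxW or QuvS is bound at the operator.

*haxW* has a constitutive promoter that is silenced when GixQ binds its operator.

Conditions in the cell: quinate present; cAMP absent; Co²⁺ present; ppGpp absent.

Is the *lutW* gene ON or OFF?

ppGpp is absent, so GixQ is inactive.
With no repressor bound, *haxW* is transcribed.
So HaxW is produced and active.
Co²⁺ is present, so QuvS is active.
With repressor HaxW bound, *sovJ* is not transcribed.
So SovJ is not produced.
cAMP is absent, so OxaH is inactive.
With no repressor bound, *lomJ* is transcribed.
So LomJ is produced and active.
No repressor is bound and LomJ is active, so *mibH* is transcribed.
So MibH is produced and active.
No repressor is bound and MibH is active, so *yilH* is transcribed.
So YilH is produced and active.
With repressor YilH bound, *lutW* is not transcribed.

OFF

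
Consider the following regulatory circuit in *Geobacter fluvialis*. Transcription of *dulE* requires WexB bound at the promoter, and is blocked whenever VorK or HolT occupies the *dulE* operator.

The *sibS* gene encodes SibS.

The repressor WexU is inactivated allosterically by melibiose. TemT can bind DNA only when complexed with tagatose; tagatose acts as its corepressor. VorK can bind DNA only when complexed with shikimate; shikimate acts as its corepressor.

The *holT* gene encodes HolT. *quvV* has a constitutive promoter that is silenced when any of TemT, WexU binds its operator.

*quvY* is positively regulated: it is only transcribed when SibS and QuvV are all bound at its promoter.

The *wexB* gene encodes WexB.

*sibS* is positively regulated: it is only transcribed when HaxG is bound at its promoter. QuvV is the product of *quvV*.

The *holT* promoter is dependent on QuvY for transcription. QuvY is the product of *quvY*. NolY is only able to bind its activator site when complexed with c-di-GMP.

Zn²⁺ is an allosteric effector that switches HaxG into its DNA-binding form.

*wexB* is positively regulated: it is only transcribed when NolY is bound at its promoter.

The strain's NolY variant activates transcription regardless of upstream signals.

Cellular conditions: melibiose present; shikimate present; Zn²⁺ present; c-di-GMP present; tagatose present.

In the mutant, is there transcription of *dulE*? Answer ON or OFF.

OFF

NolY is constitutively active in this strain.
No repressor is bound and NolY is active, so *wexB* is transcribed.
So WexB is produced and active.
Shikimate is present, so VorK is active.
Zn²⁺ is present, so HaxG is active.
No repressor is bound and HaxG is active, so *sibS* is transcribed.
So SibS is produced and active.
Tagatose is present, so TemT is active.
Melibiose is present, so WexU is inactive.
With repressor TemT bound, *quvV* is not transcribed.
So QuvV is not produced.
Required activator QuvV is absent, so *quvY* is not transcribed.
So QuvY is not produced.
Required activator QuvY is absent, so *holT* is not transcribed.
So HolT is not produced.
With repressor VorK bound, *dulE* is not transcribed.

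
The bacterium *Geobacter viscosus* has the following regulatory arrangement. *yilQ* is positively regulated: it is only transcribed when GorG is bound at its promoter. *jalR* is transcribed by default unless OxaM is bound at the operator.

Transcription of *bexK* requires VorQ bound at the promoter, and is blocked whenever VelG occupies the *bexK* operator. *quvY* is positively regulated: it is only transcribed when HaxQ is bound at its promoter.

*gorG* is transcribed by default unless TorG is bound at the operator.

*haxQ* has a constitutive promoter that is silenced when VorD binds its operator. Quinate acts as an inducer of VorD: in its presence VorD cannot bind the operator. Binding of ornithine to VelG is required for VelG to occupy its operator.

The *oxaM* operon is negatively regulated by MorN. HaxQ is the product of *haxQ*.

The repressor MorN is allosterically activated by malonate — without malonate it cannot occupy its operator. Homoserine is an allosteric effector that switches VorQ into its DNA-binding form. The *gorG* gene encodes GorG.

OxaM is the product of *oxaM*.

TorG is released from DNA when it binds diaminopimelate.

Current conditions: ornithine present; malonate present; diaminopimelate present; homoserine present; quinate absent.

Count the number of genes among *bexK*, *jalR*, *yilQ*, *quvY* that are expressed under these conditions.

Ornithine is present, so VelG is active.
Homoserine is present, so VorQ is active.
With repressor VelG bound, *bexK* is not transcribed.
→ *bexK* is OFF.
Malonate is present, so MorN is active.
With repressor MorN bound, *oxaM* is not transcribed.
So OxaM is not produced.
With no repressor bound, *jalR* is transcribed.
→ *jalR* is ON.
Diaminopimelate is present, so TorG is inactive.
With no repressor bound, *gorG* is transcribed.
So GorG is produced and active.
No repressor is bound and GorG is active, so *yilQ* is transcribed.
→ *yilQ* is ON.
Quinate is absent, so VorD is active.
With repressor VorD bound, *haxQ* is not transcribed.
So HaxQ is not produced.
Required activator HaxQ is absent, so *quvY* is not transcribed.
→ *quvY* is OFF.
2 of the 4 genes are transcribed.

2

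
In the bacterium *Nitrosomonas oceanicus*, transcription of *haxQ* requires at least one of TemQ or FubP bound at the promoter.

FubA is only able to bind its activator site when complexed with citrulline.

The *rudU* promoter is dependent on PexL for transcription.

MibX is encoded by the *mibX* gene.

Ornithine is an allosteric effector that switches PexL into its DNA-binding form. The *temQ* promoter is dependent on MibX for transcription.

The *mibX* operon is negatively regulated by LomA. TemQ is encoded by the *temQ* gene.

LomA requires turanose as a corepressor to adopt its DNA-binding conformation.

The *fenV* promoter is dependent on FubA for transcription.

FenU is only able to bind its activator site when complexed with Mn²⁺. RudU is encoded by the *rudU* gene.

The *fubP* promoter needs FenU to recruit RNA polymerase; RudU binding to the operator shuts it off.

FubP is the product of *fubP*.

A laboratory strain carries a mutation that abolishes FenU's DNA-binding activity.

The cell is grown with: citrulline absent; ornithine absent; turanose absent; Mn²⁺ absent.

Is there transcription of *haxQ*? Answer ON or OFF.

Turanose is absent, so LomA is inactive.
With no repressor bound, *mibX* is transcribed.
So MibX is produced and active.
No repressor is bound and MibX is active, so *temQ* is transcribed.
So TemQ is produced and active.
Ornithine is absent, so PexL is inactive.
Required activator PexL is absent, so *rudU* is not transcribed.
So RudU is not produced.
FenU is non-functional in this strain, so it has no effect.
Required activator FenU is absent, so *fubP* is not transcribed.
So FubP is not produced.
Activator TemQ is present, so *haxQ* is transcribed.

ON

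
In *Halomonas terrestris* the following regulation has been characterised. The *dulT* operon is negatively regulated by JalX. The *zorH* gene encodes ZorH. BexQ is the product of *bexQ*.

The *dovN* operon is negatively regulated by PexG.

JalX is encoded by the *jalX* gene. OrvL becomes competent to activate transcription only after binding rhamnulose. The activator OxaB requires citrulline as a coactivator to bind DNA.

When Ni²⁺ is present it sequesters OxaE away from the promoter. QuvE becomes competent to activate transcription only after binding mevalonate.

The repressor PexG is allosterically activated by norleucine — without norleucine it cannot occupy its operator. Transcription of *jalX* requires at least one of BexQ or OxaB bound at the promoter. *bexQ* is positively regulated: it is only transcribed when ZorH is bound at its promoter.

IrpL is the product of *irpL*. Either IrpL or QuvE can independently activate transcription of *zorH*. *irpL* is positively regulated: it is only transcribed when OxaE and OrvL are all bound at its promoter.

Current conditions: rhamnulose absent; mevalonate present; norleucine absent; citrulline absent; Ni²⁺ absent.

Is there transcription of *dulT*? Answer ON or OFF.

Ni²⁺ is absent, so OxaE is active.
Rhamnulose is absent, so OrvL is inactive.
Required activator OrvL is absent, so *irpL* is not transcribed.
So IrpL is not produced.
Mevalonate is present, so QuvE is active.
Activator QuvE is present, so *zorH* is transcribed.
So ZorH is produced and active.
No repressor is bound and ZorH is active, so *bexQ* is transcribed.
So BexQ is produced and active.
Citrulline is absent, so OxaB is inactive.
Activator BexQ is present, so *jalX* is transcribed.
So JalX is produced and active.
With repressor JalX bound, *dulT* is not transcribed.

OFF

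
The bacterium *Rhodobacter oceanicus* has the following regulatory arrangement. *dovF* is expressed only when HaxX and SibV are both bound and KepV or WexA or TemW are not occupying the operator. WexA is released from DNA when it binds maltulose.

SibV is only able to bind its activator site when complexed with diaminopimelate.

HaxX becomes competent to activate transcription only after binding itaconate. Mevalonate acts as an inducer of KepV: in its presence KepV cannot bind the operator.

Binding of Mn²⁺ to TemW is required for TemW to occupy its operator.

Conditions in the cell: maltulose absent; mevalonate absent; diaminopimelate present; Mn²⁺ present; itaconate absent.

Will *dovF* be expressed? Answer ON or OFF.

OFF

Itaconate is absent, so HaxX is inactive.
Mevalonate is absent, so KepV is active.
Diaminopimelate is present, so SibV is active.
Maltulose is absent, so WexA is active.
Mn²⁺ is present, so TemW is active.
With repressor KepV bound, *dovF* is not transcribed.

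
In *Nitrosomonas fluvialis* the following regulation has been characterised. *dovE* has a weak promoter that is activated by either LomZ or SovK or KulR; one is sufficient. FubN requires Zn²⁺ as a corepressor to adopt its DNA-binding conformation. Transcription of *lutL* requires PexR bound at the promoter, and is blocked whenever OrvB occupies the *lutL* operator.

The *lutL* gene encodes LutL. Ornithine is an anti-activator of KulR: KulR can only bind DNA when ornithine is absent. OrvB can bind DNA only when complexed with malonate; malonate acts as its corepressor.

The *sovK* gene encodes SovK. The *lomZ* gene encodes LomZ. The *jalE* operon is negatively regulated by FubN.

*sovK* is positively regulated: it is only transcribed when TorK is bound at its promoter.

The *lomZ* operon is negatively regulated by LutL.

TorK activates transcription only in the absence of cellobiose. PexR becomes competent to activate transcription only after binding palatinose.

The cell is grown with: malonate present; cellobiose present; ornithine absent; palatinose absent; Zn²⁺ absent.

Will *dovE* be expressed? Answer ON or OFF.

Palatinose is absent, so PexR is inactive.
Malonate is present, so OrvB is active.
With repressor OrvB bound, *lutL* is not transcribed.
So LutL is not produced.
With no repressor bound, *lomZ* is transcribed.
So LomZ is produced and active.
Cellobiose is present, so TorK is inactive.
Required activator TorK is absent, so *sovK* is not transcribed.
So SovK is not produced.
Ornithine is absent, so KulR is active.
Activator LomZ is present, so *dovE* is transcribed.

ON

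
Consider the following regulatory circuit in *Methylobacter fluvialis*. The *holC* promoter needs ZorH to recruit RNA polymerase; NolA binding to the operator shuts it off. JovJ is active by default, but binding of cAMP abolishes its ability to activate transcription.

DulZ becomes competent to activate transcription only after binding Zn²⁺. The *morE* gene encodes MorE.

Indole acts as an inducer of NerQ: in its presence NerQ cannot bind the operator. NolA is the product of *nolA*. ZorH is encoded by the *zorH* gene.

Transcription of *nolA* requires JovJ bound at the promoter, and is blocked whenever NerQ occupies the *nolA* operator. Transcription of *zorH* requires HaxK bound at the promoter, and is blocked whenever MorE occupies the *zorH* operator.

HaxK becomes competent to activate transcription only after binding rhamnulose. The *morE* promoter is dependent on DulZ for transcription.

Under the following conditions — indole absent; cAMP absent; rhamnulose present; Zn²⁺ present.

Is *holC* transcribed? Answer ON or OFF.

OFF

cAMP is absent, so JovJ is active.
Indole is absent, so NerQ is active.
With repressor NerQ bound, *nolA* is not transcribed.
So NolA is not produced.
Rhamnulose is present, so HaxK is active.
Zn²⁺ is present, so DulZ is active.
No repressor is bound and DulZ is active, so *morE* is transcribed.
So MorE is produced and active.
With repressor MorE bound, *zorH* is not transcribed.
So ZorH is not produced.
Required activator ZorH is absent, so *holC* is not transcribed.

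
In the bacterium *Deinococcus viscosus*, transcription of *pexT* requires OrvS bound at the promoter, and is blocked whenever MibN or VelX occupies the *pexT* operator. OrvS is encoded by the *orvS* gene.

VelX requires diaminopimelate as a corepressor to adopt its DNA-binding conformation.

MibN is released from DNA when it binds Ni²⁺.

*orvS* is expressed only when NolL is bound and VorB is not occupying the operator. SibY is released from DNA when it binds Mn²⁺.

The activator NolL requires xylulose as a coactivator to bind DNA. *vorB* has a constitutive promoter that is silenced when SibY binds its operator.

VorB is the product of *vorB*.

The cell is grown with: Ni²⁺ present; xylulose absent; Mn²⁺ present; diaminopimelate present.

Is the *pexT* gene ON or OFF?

Mn²⁺ is present, so SibY is inactive.
With no repressor bound, *vorB* is transcribed.
So VorB is produced and active.
Xylulose is absent, so NolL is inactive.
With repressor VorB bound, *orvS* is not transcribed.
So OrvS is not produced.
Ni²⁺ is present, so MibN is inactive.
Diaminopimelate is present, so VelX is active.
With repressor VelX bound, *pexT* is not transcribed.

OFF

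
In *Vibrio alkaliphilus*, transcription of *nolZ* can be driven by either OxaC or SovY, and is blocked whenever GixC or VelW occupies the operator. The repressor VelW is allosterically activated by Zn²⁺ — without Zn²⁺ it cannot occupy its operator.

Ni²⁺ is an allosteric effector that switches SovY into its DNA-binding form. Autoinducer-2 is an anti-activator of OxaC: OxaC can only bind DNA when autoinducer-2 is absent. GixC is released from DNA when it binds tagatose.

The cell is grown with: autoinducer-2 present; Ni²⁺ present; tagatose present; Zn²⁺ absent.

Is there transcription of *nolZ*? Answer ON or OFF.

Tagatose is present, so GixC is inactive.
Autoinducer-2 is present, so OxaC is inactive.
Ni²⁺ is present, so SovY is active.
Zn²⁺ is absent, so VelW is inactive.
Activator SovY is present, so *nolZ* is transcribed.

ON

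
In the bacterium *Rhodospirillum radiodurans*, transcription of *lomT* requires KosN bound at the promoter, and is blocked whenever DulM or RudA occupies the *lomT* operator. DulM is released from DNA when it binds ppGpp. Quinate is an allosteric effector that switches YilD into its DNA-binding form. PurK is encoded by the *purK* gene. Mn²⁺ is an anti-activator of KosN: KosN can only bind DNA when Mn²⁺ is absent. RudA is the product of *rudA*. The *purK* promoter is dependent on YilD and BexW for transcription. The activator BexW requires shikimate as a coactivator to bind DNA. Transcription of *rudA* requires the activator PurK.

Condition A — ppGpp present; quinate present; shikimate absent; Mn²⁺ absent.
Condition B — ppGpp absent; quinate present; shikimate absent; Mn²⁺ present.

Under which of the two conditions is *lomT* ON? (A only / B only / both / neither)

A only

Condition A:
ppGpp is present, so DulM is inactive.
Quinate is present, so YilD is active.
Shikimate is absent, so BexW is inactive.
Required activator BexW is absent, so *purK* is not transcribed.
So PurK is not produced.
Required activator PurK is absent, so *rudA* is not transcribed.
So RudA is not produced.
Mn²⁺ is absent, so KosN is active.
No repressor is bound and KosN is active, so *lomT* is transcribed.
→ *lomT* is ON in A.
Condition B:
ppGpp is absent, so DulM is active.
Quinate is present, so YilD is active.
Shikimate is absent, so BexW is inactive.
Required activator BexW is absent, so *purK* is not transcribed.
So PurK is not produced.
Required activator PurK is absent, so *rudA* is not transcribed.
So RudA is not produced.
Mn²⁺ is present, so KosN is inactive.
With repressor DulM bound, *lomT* is not transcribed.
→ *lomT* is OFF in B.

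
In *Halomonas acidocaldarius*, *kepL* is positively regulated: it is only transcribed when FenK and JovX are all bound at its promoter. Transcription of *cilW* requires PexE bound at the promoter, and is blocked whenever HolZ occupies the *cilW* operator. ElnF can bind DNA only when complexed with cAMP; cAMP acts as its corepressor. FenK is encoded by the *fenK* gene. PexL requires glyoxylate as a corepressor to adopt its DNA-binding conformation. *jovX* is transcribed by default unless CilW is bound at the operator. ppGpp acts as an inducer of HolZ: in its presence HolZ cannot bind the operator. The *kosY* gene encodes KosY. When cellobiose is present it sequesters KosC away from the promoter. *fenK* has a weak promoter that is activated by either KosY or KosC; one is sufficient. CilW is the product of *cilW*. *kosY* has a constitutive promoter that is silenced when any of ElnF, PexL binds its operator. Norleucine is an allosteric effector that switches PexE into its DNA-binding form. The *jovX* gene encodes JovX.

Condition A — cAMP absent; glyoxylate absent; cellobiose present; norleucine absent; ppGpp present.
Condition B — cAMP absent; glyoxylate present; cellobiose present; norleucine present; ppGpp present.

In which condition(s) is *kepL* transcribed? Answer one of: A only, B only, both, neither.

Condition A:
cAMP is absent, so ElnF is inactive.
Glyoxylate is absent, so PexL is inactive.
With no repressor bound, *kosY* is transcribed.
So KosY is produced and active.
Cellobiose is present, so KosC is inactive.
Activator KosY is present, so *fenK* is transcribed.
So FenK is produced and active.
Norleucine is absent, so PexE is inactive.
ppGpp is present, so HolZ is inactive.
Required activator PexE is absent, so *cilW* is not transcribed.
So CilW is not produced.
With no repressor bound, *jovX* is transcribed.
So JovX is produced and active.
No repressor is bound and FenK and JovX are active, so *kepL* is transcribed.
→ *kepL* is ON in A.
Condition B:
cAMP is absent, so ElnF is inactive.
Glyoxylate is present, so PexL is active.
With repressor PexL bound, *kosY* is not transcribed.
So KosY is not produced.
Cellobiose is present, so KosC is inactive.
No activator is available at the *fenK* promoter, so *fenK* is not transcribed.
So FenK is not produced.
Norleucine is present, so PexE is active.
ppGpp is present, so HolZ is inactive.
No repressor is bound and PexE is active, so *cilW* is transcribed.
So CilW is produced and active.
With repressor CilW bound, *jovX* is not transcribed.
So JovX is not produced.
Required activator FenK is absent, so *kepL* is not transcribed.
→ *kepL* is OFF in B.

A only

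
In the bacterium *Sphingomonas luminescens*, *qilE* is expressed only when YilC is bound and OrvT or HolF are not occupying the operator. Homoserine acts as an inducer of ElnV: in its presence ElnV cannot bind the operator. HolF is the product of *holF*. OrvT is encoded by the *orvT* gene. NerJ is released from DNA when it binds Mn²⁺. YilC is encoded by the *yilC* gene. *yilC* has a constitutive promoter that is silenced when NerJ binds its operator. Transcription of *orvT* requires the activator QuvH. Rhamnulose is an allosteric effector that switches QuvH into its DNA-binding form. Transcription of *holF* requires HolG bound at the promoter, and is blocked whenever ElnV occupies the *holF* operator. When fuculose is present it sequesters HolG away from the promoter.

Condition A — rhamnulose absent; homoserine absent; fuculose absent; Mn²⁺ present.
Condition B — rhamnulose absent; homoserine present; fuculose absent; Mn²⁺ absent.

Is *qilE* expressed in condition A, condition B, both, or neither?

Condition A:
Rhamnulose is absent, so QuvH is inactive.
Required activator QuvH is absent, so *orvT* is not transcribed.
So OrvT is not produced.
Homoserine is absent, so ElnV is active.
Fuculose is absent, so HolG is active.
With repressor ElnV bound, *holF* is not transcribed.
So HolF is not produced.
Mn²⁺ is present, so NerJ is inactive.
With no repressor bound, *yilC* is transcribed.
So YilC is produced and active.
No repressor is bound and YilC is active, so *qilE* is transcribed.
→ *qilE* is ON in A.
Condition B:
Rhamnulose is absent, so QuvH is inactive.
Required activator QuvH is absent, so *orvT* is not transcribed.
So OrvT is not produced.
Homoserine is present, so ElnV is inactive.
Fuculose is absent, so HolG is active.
No repressor is bound and HolG is active, so *holF* is transcribed.
So HolF is produced and active.
Mn²⁺ is absent, so NerJ is active.
With repressor NerJ bound, *yilC* is not transcribed.
So YilC is not produced.
With repressor HolF bound, *qilE* is not transcribed.
→ *qilE* is OFF in B.

A only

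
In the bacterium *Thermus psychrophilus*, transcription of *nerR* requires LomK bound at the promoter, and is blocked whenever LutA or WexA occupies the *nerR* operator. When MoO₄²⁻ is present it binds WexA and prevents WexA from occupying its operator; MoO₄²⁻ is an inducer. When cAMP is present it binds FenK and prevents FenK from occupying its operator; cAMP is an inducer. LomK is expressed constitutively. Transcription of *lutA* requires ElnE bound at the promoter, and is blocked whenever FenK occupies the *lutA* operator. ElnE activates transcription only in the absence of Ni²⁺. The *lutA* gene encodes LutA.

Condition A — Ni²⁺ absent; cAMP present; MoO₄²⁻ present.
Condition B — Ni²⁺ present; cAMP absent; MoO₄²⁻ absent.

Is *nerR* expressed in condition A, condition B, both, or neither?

neither

Condition A:
LomK is produced constitutively and is active.
Ni²⁺ is absent, so ElnE is active.
cAMP is present, so FenK is inactive.
No repressor is bound and ElnE is active, so *lutA* is transcribed.
So LutA is produced and active.
MoO₄²⁻ is present, so WexA is inactive.
With repressor LutA bound, *nerR* is not transcribed.
→ *nerR* is OFF in A.
Condition B:
LomK is produced constitutively and is active.
Ni²⁺ is present, so ElnE is inactive.
cAMP is absent, so FenK is active.
With repressor FenK bound, *lutA* is not transcribed.
So LutA is not produced.
MoO₄²⁻ is absent, so WexA is active.
With repressor WexA bound, *nerR* is not transcribed.
→ *nerR* is OFF in B.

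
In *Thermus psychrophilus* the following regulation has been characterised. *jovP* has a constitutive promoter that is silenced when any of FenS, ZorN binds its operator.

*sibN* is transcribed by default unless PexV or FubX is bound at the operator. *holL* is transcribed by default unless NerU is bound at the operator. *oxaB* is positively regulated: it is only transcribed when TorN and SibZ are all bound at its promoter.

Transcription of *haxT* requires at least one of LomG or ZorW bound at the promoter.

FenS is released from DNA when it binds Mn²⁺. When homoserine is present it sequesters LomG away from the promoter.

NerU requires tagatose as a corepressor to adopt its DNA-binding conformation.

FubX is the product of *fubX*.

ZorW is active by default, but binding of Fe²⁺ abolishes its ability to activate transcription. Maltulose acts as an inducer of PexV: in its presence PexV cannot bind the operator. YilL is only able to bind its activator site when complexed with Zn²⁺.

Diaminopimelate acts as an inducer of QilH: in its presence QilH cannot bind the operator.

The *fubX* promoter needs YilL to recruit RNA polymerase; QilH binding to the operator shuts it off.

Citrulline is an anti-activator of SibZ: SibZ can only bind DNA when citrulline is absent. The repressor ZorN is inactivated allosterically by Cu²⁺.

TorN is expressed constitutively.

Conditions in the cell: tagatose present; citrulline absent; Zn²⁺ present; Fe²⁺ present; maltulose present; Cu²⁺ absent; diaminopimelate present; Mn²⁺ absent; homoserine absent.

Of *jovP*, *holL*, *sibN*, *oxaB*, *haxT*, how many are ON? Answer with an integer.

2

Mn²⁺ is absent, so FenS is active.
Cu²⁺ is absent, so ZorN is active.
With repressor FenS bound, *jovP* is not transcribed.
→ *jovP* is OFF.
Tagatose is present, so NerU is active.
With repressor NerU bound, *holL* is not transcribed.
→ *holL* is OFF.
Maltulose is present, so PexV is inactive.
Zn²⁺ is present, so YilL is active.
Diaminopimelate is present, so QilH is inactive.
No repressor is bound and YilL is active, so *fubX* is transcribed.
So FubX is produced and active.
With repressor FubX bound, *sibN* is not transcribed.
→ *sibN* is OFF.
TorN is produced constitutively and is active.
Citrulline is absent, so SibZ is active.
No repressor is bound and TorN and SibZ are active, so *oxaB* is transcribed.
→ *oxaB* is ON.
Homoserine is absent, so LomG is active.
Fe²⁺ is present, so ZorW is inactive.
Activator LomG is present, so *haxT* is transcribed.
→ *haxT* is ON.
2 of the 5 genes are transcribed.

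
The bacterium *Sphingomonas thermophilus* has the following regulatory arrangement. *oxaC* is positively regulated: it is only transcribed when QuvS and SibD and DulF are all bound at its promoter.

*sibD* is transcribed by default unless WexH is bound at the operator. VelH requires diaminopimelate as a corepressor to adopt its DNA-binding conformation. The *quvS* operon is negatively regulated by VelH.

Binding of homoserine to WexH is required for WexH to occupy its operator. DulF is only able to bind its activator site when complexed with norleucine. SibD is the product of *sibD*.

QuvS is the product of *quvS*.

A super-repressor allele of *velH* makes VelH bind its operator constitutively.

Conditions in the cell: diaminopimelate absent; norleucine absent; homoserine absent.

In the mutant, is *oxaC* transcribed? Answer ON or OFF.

OFF

VelH is constitutively active in this strain.
With repressor VelH bound, *quvS* is not transcribed.
So QuvS is not produced.
Homoserine is absent, so WexH is inactive.
With no repressor bound, *sibD* is transcribed.
So SibD is produced and active.
Norleucine is absent, so DulF is inactive.
Required activator QuvS is absent, so *oxaC* is not transcribed.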